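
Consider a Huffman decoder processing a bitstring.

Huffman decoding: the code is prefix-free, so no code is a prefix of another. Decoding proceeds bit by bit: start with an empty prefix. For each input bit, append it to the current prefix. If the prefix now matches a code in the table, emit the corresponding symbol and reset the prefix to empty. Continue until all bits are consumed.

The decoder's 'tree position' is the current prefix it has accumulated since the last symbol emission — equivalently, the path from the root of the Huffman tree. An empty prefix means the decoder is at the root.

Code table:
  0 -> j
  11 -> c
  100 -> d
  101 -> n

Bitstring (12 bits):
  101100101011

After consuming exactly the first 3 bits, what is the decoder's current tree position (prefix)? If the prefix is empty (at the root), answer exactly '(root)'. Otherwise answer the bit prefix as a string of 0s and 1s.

Bit 0: prefix='1' (no match yet)
Bit 1: prefix='10' (no match yet)
Bit 2: prefix='101' -> emit 'n', reset

Answer: (root)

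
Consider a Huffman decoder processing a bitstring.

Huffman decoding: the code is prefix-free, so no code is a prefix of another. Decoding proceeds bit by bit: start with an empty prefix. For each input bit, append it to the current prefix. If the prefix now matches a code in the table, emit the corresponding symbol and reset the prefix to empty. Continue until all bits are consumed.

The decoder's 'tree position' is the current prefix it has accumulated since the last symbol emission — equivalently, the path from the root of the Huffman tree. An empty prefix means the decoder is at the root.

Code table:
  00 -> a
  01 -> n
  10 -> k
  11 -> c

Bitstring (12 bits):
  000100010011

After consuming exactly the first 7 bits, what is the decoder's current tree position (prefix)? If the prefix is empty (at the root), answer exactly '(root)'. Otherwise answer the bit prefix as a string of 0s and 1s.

Answer: 0

Derivation:
Bit 0: prefix='0' (no match yet)
Bit 1: prefix='00' -> emit 'a', reset
Bit 2: prefix='0' (no match yet)
Bit 3: prefix='01' -> emit 'n', reset
Bit 4: prefix='0' (no match yet)
Bit 5: prefix='00' -> emit 'a', reset
Bit 6: prefix='0' (no match yet)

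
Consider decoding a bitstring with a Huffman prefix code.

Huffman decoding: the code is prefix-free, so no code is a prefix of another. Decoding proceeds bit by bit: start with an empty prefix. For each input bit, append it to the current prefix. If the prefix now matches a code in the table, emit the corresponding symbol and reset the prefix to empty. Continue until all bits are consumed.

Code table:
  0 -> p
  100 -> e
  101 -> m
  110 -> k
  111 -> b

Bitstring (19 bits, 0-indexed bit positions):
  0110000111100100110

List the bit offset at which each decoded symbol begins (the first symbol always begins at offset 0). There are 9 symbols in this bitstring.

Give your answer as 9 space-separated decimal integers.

Answer: 0 1 4 5 6 7 10 13 16

Derivation:
Bit 0: prefix='0' -> emit 'p', reset
Bit 1: prefix='1' (no match yet)
Bit 2: prefix='11' (no match yet)
Bit 3: prefix='110' -> emit 'k', reset
Bit 4: prefix='0' -> emit 'p', reset
Bit 5: prefix='0' -> emit 'p', reset
Bit 6: prefix='0' -> emit 'p', reset
Bit 7: prefix='1' (no match yet)
Bit 8: prefix='11' (no match yet)
Bit 9: prefix='111' -> emit 'b', reset
Bit 10: prefix='1' (no match yet)
Bit 11: prefix='10' (no match yet)
Bit 12: prefix='100' -> emit 'e', reset
Bit 13: prefix='1' (no match yet)
Bit 14: prefix='10' (no match yet)
Bit 15: prefix='100' -> emit 'e', reset
Bit 16: prefix='1' (no match yet)
Bit 17: prefix='11' (no match yet)
Bit 18: prefix='110' -> emit 'k', reset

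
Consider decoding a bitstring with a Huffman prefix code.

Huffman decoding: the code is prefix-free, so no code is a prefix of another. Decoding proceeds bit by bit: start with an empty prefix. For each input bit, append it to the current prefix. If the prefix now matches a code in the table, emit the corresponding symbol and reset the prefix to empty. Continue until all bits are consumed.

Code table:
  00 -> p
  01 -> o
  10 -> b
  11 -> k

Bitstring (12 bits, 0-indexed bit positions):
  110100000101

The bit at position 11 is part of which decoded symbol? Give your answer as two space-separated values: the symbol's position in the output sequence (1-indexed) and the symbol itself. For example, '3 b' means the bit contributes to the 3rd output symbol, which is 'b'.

Bit 0: prefix='1' (no match yet)
Bit 1: prefix='11' -> emit 'k', reset
Bit 2: prefix='0' (no match yet)
Bit 3: prefix='01' -> emit 'o', reset
Bit 4: prefix='0' (no match yet)
Bit 5: prefix='00' -> emit 'p', reset
Bit 6: prefix='0' (no match yet)
Bit 7: prefix='00' -> emit 'p', reset
Bit 8: prefix='0' (no match yet)
Bit 9: prefix='01' -> emit 'o', reset
Bit 10: prefix='0' (no match yet)
Bit 11: prefix='01' -> emit 'o', reset

Answer: 6 o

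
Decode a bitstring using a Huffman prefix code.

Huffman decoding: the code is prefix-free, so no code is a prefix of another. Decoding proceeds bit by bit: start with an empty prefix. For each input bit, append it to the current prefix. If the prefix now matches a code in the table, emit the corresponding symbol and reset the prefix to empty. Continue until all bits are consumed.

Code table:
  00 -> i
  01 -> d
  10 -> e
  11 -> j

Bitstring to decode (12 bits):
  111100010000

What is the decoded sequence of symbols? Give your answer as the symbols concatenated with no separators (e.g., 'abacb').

Answer: jjidii

Derivation:
Bit 0: prefix='1' (no match yet)
Bit 1: prefix='11' -> emit 'j', reset
Bit 2: prefix='1' (no match yet)
Bit 3: prefix='11' -> emit 'j', reset
Bit 4: prefix='0' (no match yet)
Bit 5: prefix='00' -> emit 'i', reset
Bit 6: prefix='0' (no match yet)
Bit 7: prefix='01' -> emit 'd', reset
Bit 8: prefix='0' (no match yet)
Bit 9: prefix='00' -> emit 'i', reset
Bit 10: prefix='0' (no match yet)
Bit 11: prefix='00' -> emit 'i', reset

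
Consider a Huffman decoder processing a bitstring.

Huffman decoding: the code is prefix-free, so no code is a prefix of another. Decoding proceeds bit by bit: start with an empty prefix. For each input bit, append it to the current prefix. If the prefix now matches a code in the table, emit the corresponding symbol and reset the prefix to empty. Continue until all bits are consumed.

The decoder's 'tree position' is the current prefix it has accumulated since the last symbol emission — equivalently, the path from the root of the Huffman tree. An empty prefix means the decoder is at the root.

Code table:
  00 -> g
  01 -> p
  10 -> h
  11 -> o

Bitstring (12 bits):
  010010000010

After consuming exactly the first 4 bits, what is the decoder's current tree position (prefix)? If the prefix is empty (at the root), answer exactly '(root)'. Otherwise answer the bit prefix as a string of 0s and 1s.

Bit 0: prefix='0' (no match yet)
Bit 1: prefix='01' -> emit 'p', reset
Bit 2: prefix='0' (no match yet)
Bit 3: prefix='00' -> emit 'g', reset

Answer: (root)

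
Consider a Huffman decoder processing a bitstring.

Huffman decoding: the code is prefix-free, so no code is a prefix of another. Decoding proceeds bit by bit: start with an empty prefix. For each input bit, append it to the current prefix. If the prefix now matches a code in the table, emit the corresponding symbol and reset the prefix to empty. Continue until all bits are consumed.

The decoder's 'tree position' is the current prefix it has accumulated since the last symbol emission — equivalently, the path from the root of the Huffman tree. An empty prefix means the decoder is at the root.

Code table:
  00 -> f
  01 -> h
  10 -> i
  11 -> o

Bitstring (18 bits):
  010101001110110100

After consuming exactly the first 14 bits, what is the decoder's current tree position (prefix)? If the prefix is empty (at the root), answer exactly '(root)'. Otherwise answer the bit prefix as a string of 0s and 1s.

Answer: (root)

Derivation:
Bit 0: prefix='0' (no match yet)
Bit 1: prefix='01' -> emit 'h', reset
Bit 2: prefix='0' (no match yet)
Bit 3: prefix='01' -> emit 'h', reset
Bit 4: prefix='0' (no match yet)
Bit 5: prefix='01' -> emit 'h', reset
Bit 6: prefix='0' (no match yet)
Bit 7: prefix='00' -> emit 'f', reset
Bit 8: prefix='1' (no match yet)
Bit 9: prefix='11' -> emit 'o', reset
Bit 10: prefix='1' (no match yet)
Bit 11: prefix='10' -> emit 'i', reset
Bit 12: prefix='1' (no match yet)
Bit 13: prefix='11' -> emit 'o', reset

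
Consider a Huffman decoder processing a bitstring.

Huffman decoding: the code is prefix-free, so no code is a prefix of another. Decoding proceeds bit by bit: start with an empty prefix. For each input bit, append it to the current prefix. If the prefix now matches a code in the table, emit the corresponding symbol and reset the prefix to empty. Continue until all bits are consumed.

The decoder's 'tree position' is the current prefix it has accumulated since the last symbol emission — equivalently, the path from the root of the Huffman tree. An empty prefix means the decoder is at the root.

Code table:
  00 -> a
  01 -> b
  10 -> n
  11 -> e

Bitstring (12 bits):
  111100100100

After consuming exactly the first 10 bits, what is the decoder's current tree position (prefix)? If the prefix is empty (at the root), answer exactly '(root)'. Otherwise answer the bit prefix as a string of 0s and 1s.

Answer: (root)

Derivation:
Bit 0: prefix='1' (no match yet)
Bit 1: prefix='11' -> emit 'e', reset
Bit 2: prefix='1' (no match yet)
Bit 3: prefix='11' -> emit 'e', reset
Bit 4: prefix='0' (no match yet)
Bit 5: prefix='00' -> emit 'a', reset
Bit 6: prefix='1' (no match yet)
Bit 7: prefix='10' -> emit 'n', reset
Bit 8: prefix='0' (no match yet)
Bit 9: prefix='01' -> emit 'b', reset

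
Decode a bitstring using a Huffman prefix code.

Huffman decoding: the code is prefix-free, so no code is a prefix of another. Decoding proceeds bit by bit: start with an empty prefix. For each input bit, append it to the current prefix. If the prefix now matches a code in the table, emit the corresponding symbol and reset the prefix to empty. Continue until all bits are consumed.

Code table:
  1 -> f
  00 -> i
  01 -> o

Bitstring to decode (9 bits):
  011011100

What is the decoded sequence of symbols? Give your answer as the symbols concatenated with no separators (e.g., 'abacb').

Bit 0: prefix='0' (no match yet)
Bit 1: prefix='01' -> emit 'o', reset
Bit 2: prefix='1' -> emit 'f', reset
Bit 3: prefix='0' (no match yet)
Bit 4: prefix='01' -> emit 'o', reset
Bit 5: prefix='1' -> emit 'f', reset
Bit 6: prefix='1' -> emit 'f', reset
Bit 7: prefix='0' (no match yet)
Bit 8: prefix='00' -> emit 'i', reset

Answer: ofoffi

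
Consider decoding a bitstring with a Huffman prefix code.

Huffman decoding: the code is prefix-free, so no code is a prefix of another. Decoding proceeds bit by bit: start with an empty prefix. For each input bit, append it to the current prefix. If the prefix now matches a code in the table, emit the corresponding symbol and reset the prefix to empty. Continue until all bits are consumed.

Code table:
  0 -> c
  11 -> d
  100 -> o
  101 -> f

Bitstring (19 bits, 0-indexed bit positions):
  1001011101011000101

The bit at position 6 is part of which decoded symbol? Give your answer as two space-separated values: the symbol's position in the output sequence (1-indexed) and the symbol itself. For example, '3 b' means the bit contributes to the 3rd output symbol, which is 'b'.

Bit 0: prefix='1' (no match yet)
Bit 1: prefix='10' (no match yet)
Bit 2: prefix='100' -> emit 'o', reset
Bit 3: prefix='1' (no match yet)
Bit 4: prefix='10' (no match yet)
Bit 5: prefix='101' -> emit 'f', reset
Bit 6: prefix='1' (no match yet)
Bit 7: prefix='11' -> emit 'd', reset
Bit 8: prefix='0' -> emit 'c', reset
Bit 9: prefix='1' (no match yet)
Bit 10: prefix='10' (no match yet)

Answer: 3 d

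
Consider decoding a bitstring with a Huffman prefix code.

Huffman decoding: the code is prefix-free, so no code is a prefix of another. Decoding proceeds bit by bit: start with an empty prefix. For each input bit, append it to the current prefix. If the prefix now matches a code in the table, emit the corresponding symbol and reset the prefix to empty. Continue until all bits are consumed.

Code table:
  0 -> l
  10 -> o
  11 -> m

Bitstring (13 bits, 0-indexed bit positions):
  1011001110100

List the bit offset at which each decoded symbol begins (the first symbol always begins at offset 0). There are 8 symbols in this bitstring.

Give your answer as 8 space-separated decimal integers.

Answer: 0 2 4 5 6 8 10 12

Derivation:
Bit 0: prefix='1' (no match yet)
Bit 1: prefix='10' -> emit 'o', reset
Bit 2: prefix='1' (no match yet)
Bit 3: prefix='11' -> emit 'm', reset
Bit 4: prefix='0' -> emit 'l', reset
Bit 5: prefix='0' -> emit 'l', reset
Bit 6: prefix='1' (no match yet)
Bit 7: prefix='11' -> emit 'm', reset
Bit 8: prefix='1' (no match yet)
Bit 9: prefix='10' -> emit 'o', reset
Bit 10: prefix='1' (no match yet)
Bit 11: prefix='10' -> emit 'o', reset
Bit 12: prefix='0' -> emit 'l', reset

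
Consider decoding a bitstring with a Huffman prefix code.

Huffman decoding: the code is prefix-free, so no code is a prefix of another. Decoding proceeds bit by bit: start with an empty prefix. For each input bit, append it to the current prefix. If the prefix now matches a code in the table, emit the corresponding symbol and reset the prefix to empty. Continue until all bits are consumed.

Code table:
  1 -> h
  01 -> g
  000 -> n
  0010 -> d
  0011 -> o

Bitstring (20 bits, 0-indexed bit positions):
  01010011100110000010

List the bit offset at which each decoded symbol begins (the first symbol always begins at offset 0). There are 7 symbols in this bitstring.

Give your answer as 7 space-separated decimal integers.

Bit 0: prefix='0' (no match yet)
Bit 1: prefix='01' -> emit 'g', reset
Bit 2: prefix='0' (no match yet)
Bit 3: prefix='01' -> emit 'g', reset
Bit 4: prefix='0' (no match yet)
Bit 5: prefix='00' (no match yet)
Bit 6: prefix='001' (no match yet)
Bit 7: prefix='0011' -> emit 'o', reset
Bit 8: prefix='1' -> emit 'h', reset
Bit 9: prefix='0' (no match yet)
Bit 10: prefix='00' (no match yet)
Bit 11: prefix='001' (no match yet)
Bit 12: prefix='0011' -> emit 'o', reset
Bit 13: prefix='0' (no match yet)
Bit 14: prefix='00' (no match yet)
Bit 15: prefix='000' -> emit 'n', reset
Bit 16: prefix='0' (no match yet)
Bit 17: prefix='00' (no match yet)
Bit 18: prefix='001' (no match yet)
Bit 19: prefix='0010' -> emit 'd', reset

Answer: 0 2 4 8 9 13 16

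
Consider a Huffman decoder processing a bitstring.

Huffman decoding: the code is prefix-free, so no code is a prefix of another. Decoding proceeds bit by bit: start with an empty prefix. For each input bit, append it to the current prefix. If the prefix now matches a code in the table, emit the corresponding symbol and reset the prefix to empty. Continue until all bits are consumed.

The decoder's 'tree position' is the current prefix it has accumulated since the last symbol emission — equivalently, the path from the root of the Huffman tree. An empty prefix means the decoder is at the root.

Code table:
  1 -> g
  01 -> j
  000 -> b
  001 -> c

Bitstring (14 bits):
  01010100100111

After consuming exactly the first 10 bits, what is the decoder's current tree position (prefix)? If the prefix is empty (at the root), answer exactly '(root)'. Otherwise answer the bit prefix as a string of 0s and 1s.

Bit 0: prefix='0' (no match yet)
Bit 1: prefix='01' -> emit 'j', reset
Bit 2: prefix='0' (no match yet)
Bit 3: prefix='01' -> emit 'j', reset
Bit 4: prefix='0' (no match yet)
Bit 5: prefix='01' -> emit 'j', reset
Bit 6: prefix='0' (no match yet)
Bit 7: prefix='00' (no match yet)
Bit 8: prefix='001' -> emit 'c', reset
Bit 9: prefix='0' (no match yet)

Answer: 0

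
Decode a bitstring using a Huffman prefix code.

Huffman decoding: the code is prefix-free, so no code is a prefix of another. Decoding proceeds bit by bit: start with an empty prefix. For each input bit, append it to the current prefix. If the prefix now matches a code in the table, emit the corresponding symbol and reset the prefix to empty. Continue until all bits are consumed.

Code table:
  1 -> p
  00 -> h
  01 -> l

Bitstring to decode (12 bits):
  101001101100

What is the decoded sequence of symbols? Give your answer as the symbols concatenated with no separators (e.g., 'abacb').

Answer: plhpplph

Derivation:
Bit 0: prefix='1' -> emit 'p', reset
Bit 1: prefix='0' (no match yet)
Bit 2: prefix='01' -> emit 'l', reset
Bit 3: prefix='0' (no match yet)
Bit 4: prefix='00' -> emit 'h', reset
Bit 5: prefix='1' -> emit 'p', reset
Bit 6: prefix='1' -> emit 'p', reset
Bit 7: prefix='0' (no match yet)
Bit 8: prefix='01' -> emit 'l', reset
Bit 9: prefix='1' -> emit 'p', reset
Bit 10: prefix='0' (no match yet)
Bit 11: prefix='00' -> emit 'h', reset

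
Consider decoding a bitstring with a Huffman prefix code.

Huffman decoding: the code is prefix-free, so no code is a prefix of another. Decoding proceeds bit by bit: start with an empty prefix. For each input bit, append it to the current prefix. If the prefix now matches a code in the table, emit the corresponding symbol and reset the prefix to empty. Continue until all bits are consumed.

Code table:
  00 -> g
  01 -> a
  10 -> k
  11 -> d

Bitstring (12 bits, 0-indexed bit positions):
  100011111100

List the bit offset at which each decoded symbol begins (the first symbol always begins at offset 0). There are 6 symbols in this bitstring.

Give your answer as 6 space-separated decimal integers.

Answer: 0 2 4 6 8 10

Derivation:
Bit 0: prefix='1' (no match yet)
Bit 1: prefix='10' -> emit 'k', reset
Bit 2: prefix='0' (no match yet)
Bit 3: prefix='00' -> emit 'g', reset
Bit 4: prefix='1' (no match yet)
Bit 5: prefix='11' -> emit 'd', reset
Bit 6: prefix='1' (no match yet)
Bit 7: prefix='11' -> emit 'd', reset
Bit 8: prefix='1' (no match yet)
Bit 9: prefix='11' -> emit 'd', reset
Bit 10: prefix='0' (no match yet)
Bit 11: prefix='00' -> emit 'g', reset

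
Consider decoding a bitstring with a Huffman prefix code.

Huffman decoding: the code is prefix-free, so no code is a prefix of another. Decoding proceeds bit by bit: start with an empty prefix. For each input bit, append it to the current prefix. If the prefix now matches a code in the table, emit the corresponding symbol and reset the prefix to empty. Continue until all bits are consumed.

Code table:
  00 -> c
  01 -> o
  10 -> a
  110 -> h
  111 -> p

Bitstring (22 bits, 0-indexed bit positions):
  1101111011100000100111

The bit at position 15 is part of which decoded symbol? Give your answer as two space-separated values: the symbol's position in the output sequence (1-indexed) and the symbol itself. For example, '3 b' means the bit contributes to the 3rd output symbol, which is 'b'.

Answer: 7 o

Derivation:
Bit 0: prefix='1' (no match yet)
Bit 1: prefix='11' (no match yet)
Bit 2: prefix='110' -> emit 'h', reset
Bit 3: prefix='1' (no match yet)
Bit 4: prefix='11' (no match yet)
Bit 5: prefix='111' -> emit 'p', reset
Bit 6: prefix='1' (no match yet)
Bit 7: prefix='10' -> emit 'a', reset
Bit 8: prefix='1' (no match yet)
Bit 9: prefix='11' (no match yet)
Bit 10: prefix='111' -> emit 'p', reset
Bit 11: prefix='0' (no match yet)
Bit 12: prefix='00' -> emit 'c', reset
Bit 13: prefix='0' (no match yet)
Bit 14: prefix='00' -> emit 'c', reset
Bit 15: prefix='0' (no match yet)
Bit 16: prefix='01' -> emit 'o', reset
Bit 17: prefix='0' (no match yet)
Bit 18: prefix='00' -> emit 'c', reset
Bit 19: prefix='1' (no match yet)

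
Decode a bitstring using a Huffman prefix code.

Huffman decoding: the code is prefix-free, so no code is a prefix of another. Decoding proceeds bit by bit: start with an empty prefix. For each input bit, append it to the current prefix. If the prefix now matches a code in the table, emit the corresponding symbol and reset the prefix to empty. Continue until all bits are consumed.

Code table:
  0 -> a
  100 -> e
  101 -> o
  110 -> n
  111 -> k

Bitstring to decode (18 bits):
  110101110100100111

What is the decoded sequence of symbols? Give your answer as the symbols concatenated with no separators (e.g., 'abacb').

Bit 0: prefix='1' (no match yet)
Bit 1: prefix='11' (no match yet)
Bit 2: prefix='110' -> emit 'n', reset
Bit 3: prefix='1' (no match yet)
Bit 4: prefix='10' (no match yet)
Bit 5: prefix='101' -> emit 'o', reset
Bit 6: prefix='1' (no match yet)
Bit 7: prefix='11' (no match yet)
Bit 8: prefix='110' -> emit 'n', reset
Bit 9: prefix='1' (no match yet)
Bit 10: prefix='10' (no match yet)
Bit 11: prefix='100' -> emit 'e', reset
Bit 12: prefix='1' (no match yet)
Bit 13: prefix='10' (no match yet)
Bit 14: prefix='100' -> emit 'e', reset
Bit 15: prefix='1' (no match yet)
Bit 16: prefix='11' (no match yet)
Bit 17: prefix='111' -> emit 'k', reset

Answer: noneek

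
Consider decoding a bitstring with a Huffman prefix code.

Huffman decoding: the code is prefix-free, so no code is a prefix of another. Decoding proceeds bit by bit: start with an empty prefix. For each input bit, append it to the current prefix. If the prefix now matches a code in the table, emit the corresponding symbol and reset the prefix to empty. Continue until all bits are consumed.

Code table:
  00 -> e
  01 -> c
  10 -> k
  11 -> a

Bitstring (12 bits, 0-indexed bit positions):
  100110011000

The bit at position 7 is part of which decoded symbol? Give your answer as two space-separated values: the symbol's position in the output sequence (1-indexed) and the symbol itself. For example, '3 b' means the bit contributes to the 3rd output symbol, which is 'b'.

Bit 0: prefix='1' (no match yet)
Bit 1: prefix='10' -> emit 'k', reset
Bit 2: prefix='0' (no match yet)
Bit 3: prefix='01' -> emit 'c', reset
Bit 4: prefix='1' (no match yet)
Bit 5: prefix='10' -> emit 'k', reset
Bit 6: prefix='0' (no match yet)
Bit 7: prefix='01' -> emit 'c', reset
Bit 8: prefix='1' (no match yet)
Bit 9: prefix='10' -> emit 'k', reset
Bit 10: prefix='0' (no match yet)
Bit 11: prefix='00' -> emit 'e', reset

Answer: 4 c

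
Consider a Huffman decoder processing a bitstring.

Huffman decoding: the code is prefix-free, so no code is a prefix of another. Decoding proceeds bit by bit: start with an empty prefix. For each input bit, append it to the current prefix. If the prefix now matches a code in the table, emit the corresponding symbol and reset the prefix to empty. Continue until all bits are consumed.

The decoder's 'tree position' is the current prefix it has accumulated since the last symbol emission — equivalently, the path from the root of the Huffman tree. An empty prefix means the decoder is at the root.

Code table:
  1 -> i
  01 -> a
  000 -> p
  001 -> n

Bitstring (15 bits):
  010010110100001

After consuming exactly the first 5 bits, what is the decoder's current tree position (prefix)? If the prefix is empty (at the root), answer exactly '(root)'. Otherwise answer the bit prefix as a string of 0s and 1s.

Answer: (root)

Derivation:
Bit 0: prefix='0' (no match yet)
Bit 1: prefix='01' -> emit 'a', reset
Bit 2: prefix='0' (no match yet)
Bit 3: prefix='00' (no match yet)
Bit 4: prefix='001' -> emit 'n', reset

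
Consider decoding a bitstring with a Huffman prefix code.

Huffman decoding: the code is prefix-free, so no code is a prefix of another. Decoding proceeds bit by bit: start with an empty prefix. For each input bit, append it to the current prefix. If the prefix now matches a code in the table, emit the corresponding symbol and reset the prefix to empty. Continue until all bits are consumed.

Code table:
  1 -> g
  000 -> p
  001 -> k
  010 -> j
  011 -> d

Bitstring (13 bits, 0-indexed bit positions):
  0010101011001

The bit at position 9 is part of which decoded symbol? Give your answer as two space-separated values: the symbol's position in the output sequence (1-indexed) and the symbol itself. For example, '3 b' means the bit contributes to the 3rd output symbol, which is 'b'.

Bit 0: prefix='0' (no match yet)
Bit 1: prefix='00' (no match yet)
Bit 2: prefix='001' -> emit 'k', reset
Bit 3: prefix='0' (no match yet)
Bit 4: prefix='01' (no match yet)
Bit 5: prefix='010' -> emit 'j', reset
Bit 6: prefix='1' -> emit 'g', reset
Bit 7: prefix='0' (no match yet)
Bit 8: prefix='01' (no match yet)
Bit 9: prefix='011' -> emit 'd', reset
Bit 10: prefix='0' (no match yet)
Bit 11: prefix='00' (no match yet)
Bit 12: prefix='001' -> emit 'k', reset

Answer: 4 d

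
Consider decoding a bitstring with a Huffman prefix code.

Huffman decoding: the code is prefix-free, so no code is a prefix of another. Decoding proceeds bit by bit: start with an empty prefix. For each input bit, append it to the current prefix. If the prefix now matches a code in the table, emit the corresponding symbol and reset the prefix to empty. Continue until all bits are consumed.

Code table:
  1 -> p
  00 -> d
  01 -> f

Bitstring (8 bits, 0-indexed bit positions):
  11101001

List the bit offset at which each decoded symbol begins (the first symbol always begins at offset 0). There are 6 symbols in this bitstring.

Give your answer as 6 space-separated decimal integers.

Bit 0: prefix='1' -> emit 'p', reset
Bit 1: prefix='1' -> emit 'p', reset
Bit 2: prefix='1' -> emit 'p', reset
Bit 3: prefix='0' (no match yet)
Bit 4: prefix='01' -> emit 'f', reset
Bit 5: prefix='0' (no match yet)
Bit 6: prefix='00' -> emit 'd', reset
Bit 7: prefix='1' -> emit 'p', reset

Answer: 0 1 2 3 5 7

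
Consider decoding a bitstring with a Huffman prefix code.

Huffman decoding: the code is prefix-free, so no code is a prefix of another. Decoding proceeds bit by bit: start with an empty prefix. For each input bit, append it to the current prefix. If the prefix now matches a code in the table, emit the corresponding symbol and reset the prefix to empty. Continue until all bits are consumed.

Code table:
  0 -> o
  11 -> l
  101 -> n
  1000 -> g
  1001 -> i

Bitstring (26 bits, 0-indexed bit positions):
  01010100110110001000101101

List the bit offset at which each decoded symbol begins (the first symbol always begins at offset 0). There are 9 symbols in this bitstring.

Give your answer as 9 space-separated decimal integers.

Bit 0: prefix='0' -> emit 'o', reset
Bit 1: prefix='1' (no match yet)
Bit 2: prefix='10' (no match yet)
Bit 3: prefix='101' -> emit 'n', reset
Bit 4: prefix='0' -> emit 'o', reset
Bit 5: prefix='1' (no match yet)
Bit 6: prefix='10' (no match yet)
Bit 7: prefix='100' (no match yet)
Bit 8: prefix='1001' -> emit 'i', reset
Bit 9: prefix='1' (no match yet)
Bit 10: prefix='10' (no match yet)
Bit 11: prefix='101' -> emit 'n', reset
Bit 12: prefix='1' (no match yet)
Bit 13: prefix='10' (no match yet)
Bit 14: prefix='100' (no match yet)
Bit 15: prefix='1000' -> emit 'g', reset
Bit 16: prefix='1' (no match yet)
Bit 17: prefix='10' (no match yet)
Bit 18: prefix='100' (no match yet)
Bit 19: prefix='1000' -> emit 'g', reset
Bit 20: prefix='1' (no match yet)
Bit 21: prefix='10' (no match yet)
Bit 22: prefix='101' -> emit 'n', reset
Bit 23: prefix='1' (no match yet)
Bit 24: prefix='10' (no match yet)
Bit 25: prefix='101' -> emit 'n', reset

Answer: 0 1 4 5 9 12 16 20 23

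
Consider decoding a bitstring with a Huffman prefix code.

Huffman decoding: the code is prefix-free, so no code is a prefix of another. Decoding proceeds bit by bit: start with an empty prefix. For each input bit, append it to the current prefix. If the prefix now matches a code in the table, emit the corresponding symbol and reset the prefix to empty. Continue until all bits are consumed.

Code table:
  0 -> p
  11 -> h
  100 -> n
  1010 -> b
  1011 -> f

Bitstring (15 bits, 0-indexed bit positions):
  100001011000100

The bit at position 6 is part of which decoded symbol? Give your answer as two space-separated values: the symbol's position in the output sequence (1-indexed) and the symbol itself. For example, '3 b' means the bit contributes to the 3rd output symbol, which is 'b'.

Answer: 4 f

Derivation:
Bit 0: prefix='1' (no match yet)
Bit 1: prefix='10' (no match yet)
Bit 2: prefix='100' -> emit 'n', reset
Bit 3: prefix='0' -> emit 'p', reset
Bit 4: prefix='0' -> emit 'p', reset
Bit 5: prefix='1' (no match yet)
Bit 6: prefix='10' (no match yet)
Bit 7: prefix='101' (no match yet)
Bit 8: prefix='1011' -> emit 'f', reset
Bit 9: prefix='0' -> emit 'p', reset
Bit 10: prefix='0' -> emit 'p', reset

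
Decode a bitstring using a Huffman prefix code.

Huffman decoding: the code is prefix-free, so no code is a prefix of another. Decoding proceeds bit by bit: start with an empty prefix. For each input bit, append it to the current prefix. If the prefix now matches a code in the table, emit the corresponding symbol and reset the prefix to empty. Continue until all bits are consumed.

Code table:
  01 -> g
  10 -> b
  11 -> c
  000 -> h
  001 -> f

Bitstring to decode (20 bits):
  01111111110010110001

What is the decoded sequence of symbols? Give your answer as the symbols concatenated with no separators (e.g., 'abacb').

Bit 0: prefix='0' (no match yet)
Bit 1: prefix='01' -> emit 'g', reset
Bit 2: prefix='1' (no match yet)
Bit 3: prefix='11' -> emit 'c', reset
Bit 4: prefix='1' (no match yet)
Bit 5: prefix='11' -> emit 'c', reset
Bit 6: prefix='1' (no match yet)
Bit 7: prefix='11' -> emit 'c', reset
Bit 8: prefix='1' (no match yet)
Bit 9: prefix='11' -> emit 'c', reset
Bit 10: prefix='0' (no match yet)
Bit 11: prefix='00' (no match yet)
Bit 12: prefix='001' -> emit 'f', reset
Bit 13: prefix='0' (no match yet)
Bit 14: prefix='01' -> emit 'g', reset
Bit 15: prefix='1' (no match yet)
Bit 16: prefix='10' -> emit 'b', reset
Bit 17: prefix='0' (no match yet)
Bit 18: prefix='00' (no match yet)
Bit 19: prefix='001' -> emit 'f', reset

Answer: gccccfgbf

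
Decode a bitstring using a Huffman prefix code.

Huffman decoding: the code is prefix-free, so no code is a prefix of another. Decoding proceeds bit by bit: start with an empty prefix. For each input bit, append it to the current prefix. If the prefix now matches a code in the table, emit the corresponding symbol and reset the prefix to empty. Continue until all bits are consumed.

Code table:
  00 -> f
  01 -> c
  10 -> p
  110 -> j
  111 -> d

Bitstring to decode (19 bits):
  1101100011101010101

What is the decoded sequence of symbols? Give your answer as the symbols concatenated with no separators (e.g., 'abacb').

Answer: jjfdcccc

Derivation:
Bit 0: prefix='1' (no match yet)
Bit 1: prefix='11' (no match yet)
Bit 2: prefix='110' -> emit 'j', reset
Bit 3: prefix='1' (no match yet)
Bit 4: prefix='11' (no match yet)
Bit 5: prefix='110' -> emit 'j', reset
Bit 6: prefix='0' (no match yet)
Bit 7: prefix='00' -> emit 'f', reset
Bit 8: prefix='1' (no match yet)
Bit 9: prefix='11' (no match yet)
Bit 10: prefix='111' -> emit 'd', reset
Bit 11: prefix='0' (no match yet)
Bit 12: prefix='01' -> emit 'c', reset
Bit 13: prefix='0' (no match yet)
Bit 14: prefix='01' -> emit 'c', reset
Bit 15: prefix='0' (no match yet)
Bit 16: prefix='01' -> emit 'c', reset
Bit 17: prefix='0' (no match yet)
Bit 18: prefix='01' -> emit 'c', reset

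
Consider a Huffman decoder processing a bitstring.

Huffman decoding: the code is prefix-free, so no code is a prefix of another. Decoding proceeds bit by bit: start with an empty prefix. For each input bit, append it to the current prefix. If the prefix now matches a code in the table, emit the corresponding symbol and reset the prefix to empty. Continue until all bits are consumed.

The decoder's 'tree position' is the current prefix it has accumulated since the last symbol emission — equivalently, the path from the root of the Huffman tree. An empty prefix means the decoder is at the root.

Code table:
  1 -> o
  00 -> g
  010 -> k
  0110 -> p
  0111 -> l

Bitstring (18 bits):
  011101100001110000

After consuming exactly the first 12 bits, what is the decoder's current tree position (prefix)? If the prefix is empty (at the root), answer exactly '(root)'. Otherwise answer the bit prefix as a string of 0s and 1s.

Bit 0: prefix='0' (no match yet)
Bit 1: prefix='01' (no match yet)
Bit 2: prefix='011' (no match yet)
Bit 3: prefix='0111' -> emit 'l', reset
Bit 4: prefix='0' (no match yet)
Bit 5: prefix='01' (no match yet)
Bit 6: prefix='011' (no match yet)
Bit 7: prefix='0110' -> emit 'p', reset
Bit 8: prefix='0' (no match yet)
Bit 9: prefix='00' -> emit 'g', reset
Bit 10: prefix='0' (no match yet)
Bit 11: prefix='01' (no match yet)

Answer: 01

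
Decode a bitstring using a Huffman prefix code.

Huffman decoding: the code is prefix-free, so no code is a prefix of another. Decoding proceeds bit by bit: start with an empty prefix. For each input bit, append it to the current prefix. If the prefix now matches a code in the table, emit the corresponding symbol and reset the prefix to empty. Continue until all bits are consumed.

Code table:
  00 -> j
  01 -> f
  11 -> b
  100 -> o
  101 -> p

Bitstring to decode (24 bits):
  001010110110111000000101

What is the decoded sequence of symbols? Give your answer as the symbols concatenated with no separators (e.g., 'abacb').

Bit 0: prefix='0' (no match yet)
Bit 1: prefix='00' -> emit 'j', reset
Bit 2: prefix='1' (no match yet)
Bit 3: prefix='10' (no match yet)
Bit 4: prefix='101' -> emit 'p', reset
Bit 5: prefix='0' (no match yet)
Bit 6: prefix='01' -> emit 'f', reset
Bit 7: prefix='1' (no match yet)
Bit 8: prefix='10' (no match yet)
Bit 9: prefix='101' -> emit 'p', reset
Bit 10: prefix='1' (no match yet)
Bit 11: prefix='10' (no match yet)
Bit 12: prefix='101' -> emit 'p', reset
Bit 13: prefix='1' (no match yet)
Bit 14: prefix='11' -> emit 'b', reset
Bit 15: prefix='0' (no match yet)
Bit 16: prefix='00' -> emit 'j', reset
Bit 17: prefix='0' (no match yet)
Bit 18: prefix='00' -> emit 'j', reset
Bit 19: prefix='0' (no match yet)
Bit 20: prefix='00' -> emit 'j', reset
Bit 21: prefix='1' (no match yet)
Bit 22: prefix='10' (no match yet)
Bit 23: prefix='101' -> emit 'p', reset

Answer: jpfppbjjjp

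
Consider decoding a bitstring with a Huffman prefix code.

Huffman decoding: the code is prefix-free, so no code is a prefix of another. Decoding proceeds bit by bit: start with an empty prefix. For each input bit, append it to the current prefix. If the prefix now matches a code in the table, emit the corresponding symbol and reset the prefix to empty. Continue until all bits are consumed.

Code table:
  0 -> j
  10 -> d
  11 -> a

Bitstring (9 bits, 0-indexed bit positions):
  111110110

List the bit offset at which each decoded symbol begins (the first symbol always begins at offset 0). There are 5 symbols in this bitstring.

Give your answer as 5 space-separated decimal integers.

Bit 0: prefix='1' (no match yet)
Bit 1: prefix='11' -> emit 'a', reset
Bit 2: prefix='1' (no match yet)
Bit 3: prefix='11' -> emit 'a', reset
Bit 4: prefix='1' (no match yet)
Bit 5: prefix='10' -> emit 'd', reset
Bit 6: prefix='1' (no match yet)
Bit 7: prefix='11' -> emit 'a', reset
Bit 8: prefix='0' -> emit 'j', reset

Answer: 0 2 4 6 8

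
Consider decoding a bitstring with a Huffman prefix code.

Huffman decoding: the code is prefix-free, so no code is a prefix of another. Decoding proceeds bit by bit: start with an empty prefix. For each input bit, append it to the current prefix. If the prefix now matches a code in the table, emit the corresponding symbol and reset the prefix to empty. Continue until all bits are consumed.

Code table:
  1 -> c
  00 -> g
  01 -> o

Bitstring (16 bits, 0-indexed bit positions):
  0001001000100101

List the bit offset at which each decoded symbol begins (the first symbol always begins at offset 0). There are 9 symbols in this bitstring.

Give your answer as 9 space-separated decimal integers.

Bit 0: prefix='0' (no match yet)
Bit 1: prefix='00' -> emit 'g', reset
Bit 2: prefix='0' (no match yet)
Bit 3: prefix='01' -> emit 'o', reset
Bit 4: prefix='0' (no match yet)
Bit 5: prefix='00' -> emit 'g', reset
Bit 6: prefix='1' -> emit 'c', reset
Bit 7: prefix='0' (no match yet)
Bit 8: prefix='00' -> emit 'g', reset
Bit 9: prefix='0' (no match yet)
Bit 10: prefix='01' -> emit 'o', reset
Bit 11: prefix='0' (no match yet)
Bit 12: prefix='00' -> emit 'g', reset
Bit 13: prefix='1' -> emit 'c', reset
Bit 14: prefix='0' (no match yet)
Bit 15: prefix='01' -> emit 'o', reset

Answer: 0 2 4 6 7 9 11 13 14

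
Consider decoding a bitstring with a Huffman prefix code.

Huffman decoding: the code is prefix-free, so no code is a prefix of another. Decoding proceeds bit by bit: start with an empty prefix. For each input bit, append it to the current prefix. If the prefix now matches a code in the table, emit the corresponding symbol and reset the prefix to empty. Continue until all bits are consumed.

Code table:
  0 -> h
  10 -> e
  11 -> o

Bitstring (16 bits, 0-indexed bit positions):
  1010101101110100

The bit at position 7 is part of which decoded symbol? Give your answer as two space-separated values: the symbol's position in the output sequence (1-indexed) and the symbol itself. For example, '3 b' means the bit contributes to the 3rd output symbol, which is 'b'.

Bit 0: prefix='1' (no match yet)
Bit 1: prefix='10' -> emit 'e', reset
Bit 2: prefix='1' (no match yet)
Bit 3: prefix='10' -> emit 'e', reset
Bit 4: prefix='1' (no match yet)
Bit 5: prefix='10' -> emit 'e', reset
Bit 6: prefix='1' (no match yet)
Bit 7: prefix='11' -> emit 'o', reset
Bit 8: prefix='0' -> emit 'h', reset
Bit 9: prefix='1' (no match yet)
Bit 10: prefix='11' -> emit 'o', reset
Bit 11: prefix='1' (no match yet)

Answer: 4 o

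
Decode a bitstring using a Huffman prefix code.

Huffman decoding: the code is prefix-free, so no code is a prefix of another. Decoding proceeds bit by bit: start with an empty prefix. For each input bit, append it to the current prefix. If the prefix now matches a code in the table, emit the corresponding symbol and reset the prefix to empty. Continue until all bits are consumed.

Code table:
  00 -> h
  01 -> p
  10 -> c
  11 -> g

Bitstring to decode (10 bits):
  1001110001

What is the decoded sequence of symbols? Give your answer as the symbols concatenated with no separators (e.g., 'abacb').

Answer: cpghp

Derivation:
Bit 0: prefix='1' (no match yet)
Bit 1: prefix='10' -> emit 'c', reset
Bit 2: prefix='0' (no match yet)
Bit 3: prefix='01' -> emit 'p', reset
Bit 4: prefix='1' (no match yet)
Bit 5: prefix='11' -> emit 'g', reset
Bit 6: prefix='0' (no match yet)
Bit 7: prefix='00' -> emit 'h', reset
Bit 8: prefix='0' (no match yet)
Bit 9: prefix='01' -> emit 'p', reset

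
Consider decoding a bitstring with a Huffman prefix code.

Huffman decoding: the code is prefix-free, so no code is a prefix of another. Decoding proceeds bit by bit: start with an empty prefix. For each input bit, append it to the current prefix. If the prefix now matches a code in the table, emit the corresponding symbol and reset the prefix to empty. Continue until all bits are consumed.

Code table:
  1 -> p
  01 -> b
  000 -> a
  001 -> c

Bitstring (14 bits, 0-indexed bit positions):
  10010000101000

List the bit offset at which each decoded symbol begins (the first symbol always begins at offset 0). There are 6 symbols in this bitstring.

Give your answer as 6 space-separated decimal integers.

Bit 0: prefix='1' -> emit 'p', reset
Bit 1: prefix='0' (no match yet)
Bit 2: prefix='00' (no match yet)
Bit 3: prefix='001' -> emit 'c', reset
Bit 4: prefix='0' (no match yet)
Bit 5: prefix='00' (no match yet)
Bit 6: prefix='000' -> emit 'a', reset
Bit 7: prefix='0' (no match yet)
Bit 8: prefix='01' -> emit 'b', reset
Bit 9: prefix='0' (no match yet)
Bit 10: prefix='01' -> emit 'b', reset
Bit 11: prefix='0' (no match yet)
Bit 12: prefix='00' (no match yet)
Bit 13: prefix='000' -> emit 'a', reset

Answer: 0 1 4 7 9 11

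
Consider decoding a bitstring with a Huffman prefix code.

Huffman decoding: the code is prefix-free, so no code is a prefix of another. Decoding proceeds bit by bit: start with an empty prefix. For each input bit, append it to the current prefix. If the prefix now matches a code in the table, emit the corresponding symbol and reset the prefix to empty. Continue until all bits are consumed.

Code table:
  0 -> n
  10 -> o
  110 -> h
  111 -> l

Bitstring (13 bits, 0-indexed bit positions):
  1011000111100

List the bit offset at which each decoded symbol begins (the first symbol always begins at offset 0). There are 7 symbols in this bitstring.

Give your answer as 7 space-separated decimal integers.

Bit 0: prefix='1' (no match yet)
Bit 1: prefix='10' -> emit 'o', reset
Bit 2: prefix='1' (no match yet)
Bit 3: prefix='11' (no match yet)
Bit 4: prefix='110' -> emit 'h', reset
Bit 5: prefix='0' -> emit 'n', reset
Bit 6: prefix='0' -> emit 'n', reset
Bit 7: prefix='1' (no match yet)
Bit 8: prefix='11' (no match yet)
Bit 9: prefix='111' -> emit 'l', reset
Bit 10: prefix='1' (no match yet)
Bit 11: prefix='10' -> emit 'o', reset
Bit 12: prefix='0' -> emit 'n', reset

Answer: 0 2 5 6 7 10 12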